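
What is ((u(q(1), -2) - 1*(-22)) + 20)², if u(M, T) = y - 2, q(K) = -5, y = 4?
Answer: 1936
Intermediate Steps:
u(M, T) = 2 (u(M, T) = 4 - 2 = 2)
((u(q(1), -2) - 1*(-22)) + 20)² = ((2 - 1*(-22)) + 20)² = ((2 + 22) + 20)² = (24 + 20)² = 44² = 1936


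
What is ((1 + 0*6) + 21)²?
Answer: 484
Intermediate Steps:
((1 + 0*6) + 21)² = ((1 + 0) + 21)² = (1 + 21)² = 22² = 484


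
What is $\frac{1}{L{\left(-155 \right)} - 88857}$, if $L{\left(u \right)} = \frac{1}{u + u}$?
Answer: $- \frac{310}{27545671} \approx -1.1254 \cdot 10^{-5}$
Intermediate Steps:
$L{\left(u \right)} = \frac{1}{2 u}$
$\frac{1}{L{\left(-155 \right)} - 88857} = \frac{1}{\frac{1}{2 \left(-155\right)} - 88857} = \frac{1}{\frac{1}{2} \left(- \frac{1}{155}\right) - 88857} = \frac{1}{- \frac{1}{310} - 88857} = \frac{1}{- \frac{27545671}{310}} = - \frac{310}{27545671}$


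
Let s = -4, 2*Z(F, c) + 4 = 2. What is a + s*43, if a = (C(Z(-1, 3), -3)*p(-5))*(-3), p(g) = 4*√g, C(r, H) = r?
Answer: -172 + 12*I*√5 ≈ -172.0 + 26.833*I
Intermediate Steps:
Z(F, c) = -1 (Z(F, c) = -2 + (½)*2 = -2 + 1 = -1)
a = 12*I*√5 (a = -4*√(-5)*(-3) = -4*I*√5*(-3) = 12*I*√5 ≈ 26.833*I)
a + s*43 = 12*I*√5 - 4*43 = 12*I*√5 - 172 = -172 + 12*I*√5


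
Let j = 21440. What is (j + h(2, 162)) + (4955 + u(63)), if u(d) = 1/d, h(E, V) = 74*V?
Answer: 2418130/63 ≈ 38383.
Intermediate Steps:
(j + h(2, 162)) + (4955 + u(63)) = (21440 + 74*162) + (4955 + 1/63) = (21440 + 11988) + (4955 + 1/63) = 33428 + 312166/63 = 2418130/63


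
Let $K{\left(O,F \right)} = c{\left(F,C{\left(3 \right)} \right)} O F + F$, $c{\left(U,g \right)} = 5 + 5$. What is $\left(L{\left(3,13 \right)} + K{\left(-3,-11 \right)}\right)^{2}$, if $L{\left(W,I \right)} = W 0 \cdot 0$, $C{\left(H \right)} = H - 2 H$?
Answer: $101761$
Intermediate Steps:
$C{\left(H \right)} = - H$
$c{\left(U,g \right)} = 10$
$L{\left(W,I \right)} = 0$ ($L{\left(W,I \right)} = 0 \cdot 0 = 0$)
$K{\left(O,F \right)} = F + 10 F O$ ($K{\left(O,F \right)} = 10 O F + F = 10 F O + F = F + 10 F O$)
$\left(L{\left(3,13 \right)} + K{\left(-3,-11 \right)}\right)^{2} = \left(0 - 11 \left(1 + 10 \left(-3\right)\right)\right)^{2} = \left(0 - 11 \left(1 - 30\right)\right)^{2} = \left(0 - -319\right)^{2} = \left(0 + 319\right)^{2} = 319^{2} = 101761$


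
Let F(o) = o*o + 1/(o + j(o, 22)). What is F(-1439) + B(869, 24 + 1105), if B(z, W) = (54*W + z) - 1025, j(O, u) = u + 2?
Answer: 3016116364/1415 ≈ 2.1315e+6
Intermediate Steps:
j(O, u) = 2 + u
B(z, W) = -1025 + z + 54*W (B(z, W) = (z + 54*W) - 1025 = -1025 + z + 54*W)
F(o) = o² + 1/(24 + o) (F(o) = o*o + 1/(o + (2 + 22)) = o² + 1/(o + 24) = o² + 1/(24 + o))
F(-1439) + B(869, 24 + 1105) = (1 + (-1439)³ + 24*(-1439)²)/(24 - 1439) + (-1025 + 869 + 54*(24 + 1105)) = (1 - 2979767519 + 24*2070721)/(-1415) + (-1025 + 869 + 54*1129) = -(1 - 2979767519 + 49697304)/1415 + (-1025 + 869 + 60966) = -1/1415*(-2930070214) + 60810 = 2930070214/1415 + 60810 = 3016116364/1415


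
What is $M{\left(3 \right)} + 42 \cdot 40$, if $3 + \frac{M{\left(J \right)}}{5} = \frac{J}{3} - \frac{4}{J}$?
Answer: $\frac{4990}{3} \approx 1663.3$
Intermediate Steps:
$M{\left(J \right)} = -15 - \frac{20}{J} + \frac{5 J}{3}$ ($M{\left(J \right)} = -15 + 5 \left(\frac{J}{3} - \frac{4}{J}\right) = -15 + 5 \left(- \frac{4}{J} + \frac{J}{3}\right) = -15 + \left(- \frac{20}{J} + \frac{5 J}{3}\right) = -15 - \frac{20}{J} + \frac{5 J}{3}$)
$M{\left(3 \right)} + 42 \cdot 40 = \left(-15 - \frac{20}{3} + \frac{5}{3} \cdot 3\right) + 42 \cdot 40 = \left(-15 - \frac{20}{3} + 5\right) + 1680 = - \frac{50}{3} + 1680 = \frac{4990}{3}$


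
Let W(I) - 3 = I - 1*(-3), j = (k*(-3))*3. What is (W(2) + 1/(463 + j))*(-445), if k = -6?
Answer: -1840965/517 ≈ -3560.9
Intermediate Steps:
j = 54 (j = -6*(-3)*3 = 18*3 = 54)
W(I) = 6 + I (W(I) = 3 + (I - 1*(-3)) = 3 + (I + 3) = 3 + (3 + I) = 6 + I)
(W(2) + 1/(463 + j))*(-445) = ((6 + 2) + 1/(463 + 54))*(-445) = (8 + 1/517)*(-445) = (4137/517)*(-445) = -1840965/517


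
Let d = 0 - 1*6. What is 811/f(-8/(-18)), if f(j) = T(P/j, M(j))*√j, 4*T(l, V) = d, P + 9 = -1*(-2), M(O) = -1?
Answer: -811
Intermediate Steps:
P = -7 (P = -9 - 1*(-2) = -9 + 2 = -7)
d = -6 (d = 0 - 6 = -6)
T(l, V) = -3/2 (T(l, V) = (¼)*(-6) = -3/2)
f(j) = -3*√j/2
811/f(-8/(-18)) = 811/((-3*2*√2*√(-1/(-18))/2)) = 811/((-3*√(-8*(-1/18))/2)) = 811/((-3*√(4/9)/2)) = 811/((-3/2*⅔)) = 811/(-1) = 811*(-1) = -811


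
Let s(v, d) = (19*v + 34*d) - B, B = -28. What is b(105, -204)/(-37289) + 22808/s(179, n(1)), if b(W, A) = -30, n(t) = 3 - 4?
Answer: 121512766/18085165 ≈ 6.7189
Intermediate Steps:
n(t) = -1
s(v, d) = 28 + 19*v + 34*d (s(v, d) = (19*v + 34*d) - 1*(-28) = (19*v + 34*d) + 28 = 28 + 19*v + 34*d)
b(105, -204)/(-37289) + 22808/s(179, n(1)) = -30/(-37289) + 22808/(28 + 19*179 + 34*(-1)) = -30*(-1/37289) + 22808/(28 + 3401 - 34) = 30/37289 + 22808/3395 = 121512766/18085165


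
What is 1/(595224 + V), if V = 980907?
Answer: 1/1576131 ≈ 6.3447e-7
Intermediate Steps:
1/(595224 + V) = 1/(595224 + 980907) = 1/1576131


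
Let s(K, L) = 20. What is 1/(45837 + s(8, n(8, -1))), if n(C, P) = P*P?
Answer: 1/45857 ≈ 2.1807e-5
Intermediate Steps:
n(C, P) = P**2
1/(45837 + s(8, n(8, -1))) = 1/(45837 + 20) = 1/45857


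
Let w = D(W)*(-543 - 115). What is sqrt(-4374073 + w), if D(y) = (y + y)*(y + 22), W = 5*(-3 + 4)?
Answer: I*sqrt(4551733) ≈ 2133.5*I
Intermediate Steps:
W = 5 (W = 5*1 = 5)
D(y) = 2*y*(22 + y) (D(y) = (2*y)*(22 + y) = 2*y*(22 + y))
w = -177660 (w = (2*5*(22 + 5))*(-543 - 115) = (2*5*27)*(-658) = 270*(-658) = -177660)
sqrt(-4374073 + w) = sqrt(-4374073 - 177660) = sqrt(-4551733) = I*sqrt(4551733)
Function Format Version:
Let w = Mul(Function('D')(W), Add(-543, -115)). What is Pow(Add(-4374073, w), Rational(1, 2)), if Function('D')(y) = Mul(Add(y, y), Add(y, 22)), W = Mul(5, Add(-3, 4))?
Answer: Mul(I, Pow(4551733, Rational(1, 2))) ≈ Mul(2133.5, I)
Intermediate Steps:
W = 5 (W = Mul(5, 1) = 5)
Function('D')(y) = Mul(2, y, Add(22, y)) (Function('D')(y) = Mul(Mul(2, y), Add(22, y)) = Mul(2, y, Add(22, y)))
w = -177660 (w = Mul(Mul(2, 5, Add(22, 5)), Add(-543, -115)) = Mul(Mul(2, 5, 27), -658) = Mul(270, -658) = -177660)
Pow(Add(-4374073, w), Rational(1, 2)) = Pow(Add(-4374073, -177660), Rational(1, 2)) = Pow(-4551733, Rational(1, 2)) = Mul(I, Pow(4551733, Rational(1, 2)))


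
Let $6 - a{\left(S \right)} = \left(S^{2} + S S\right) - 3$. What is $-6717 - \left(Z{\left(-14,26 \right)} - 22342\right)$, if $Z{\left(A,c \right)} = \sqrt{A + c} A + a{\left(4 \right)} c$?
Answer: $16223 + 28 \sqrt{3} \approx 16272.0$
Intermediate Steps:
$a{\left(S \right)} = 9 - 2 S^{2}$ ($a{\left(S \right)} = 6 - \left(\left(S^{2} + S S\right) - 3\right) = 6 - \left(\left(S^{2} + S^{2}\right) - 3\right) = 6 - \left(2 S^{2} - 3\right) = 6 - \left(-3 + 2 S^{2}\right) = 9 - 2 S^{2}$)
$Z{\left(A,c \right)} = - 23 c + A \sqrt{A + c}$ ($Z{\left(A,c \right)} = \sqrt{A + c} A + \left(9 - 2 \cdot 4^{2}\right) c = A \sqrt{A + c} + \left(9 - 32\right) c = A \sqrt{A + c} - 23 c = - 23 c + A \sqrt{A + c}$)
$-6717 - \left(Z{\left(-14,26 \right)} - 22342\right) = -6717 - \left(\left(\left(-23\right) 26 - 14 \sqrt{-14 + 26}\right) - 22342\right) = -6717 - \left(\left(-598 - 14 \sqrt{12}\right) - 22342\right) = -6717 - \left(\left(-598 - 14 \cdot 2 \sqrt{3}\right) - 22342\right) = -6717 - \left(\left(-598 - 28 \sqrt{3}\right) - 22342\right) = -6717 - \left(-22940 - 28 \sqrt{3}\right) = -6717 + \left(22940 + 28 \sqrt{3}\right) = 16223 + 28 \sqrt{3}$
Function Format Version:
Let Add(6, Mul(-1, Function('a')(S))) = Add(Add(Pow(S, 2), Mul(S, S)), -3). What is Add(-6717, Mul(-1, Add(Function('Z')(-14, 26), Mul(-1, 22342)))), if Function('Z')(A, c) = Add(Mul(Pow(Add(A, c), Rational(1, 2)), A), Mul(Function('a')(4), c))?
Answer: Add(16223, Mul(28, Pow(3, Rational(1, 2)))) ≈ 16272.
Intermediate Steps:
Function('a')(S) = Add(9, Mul(-2, Pow(S, 2))) (Function('a')(S) = Add(6, Mul(-1, Add(Add(Pow(S, 2), Mul(S, S)), -3))) = Add(6, Mul(-1, Add(Add(Pow(S, 2), Pow(S, 2)), -3))) = Add(6, Mul(-1, Add(Mul(2, Pow(S, 2)), -3))) = Add(6, Mul(-1, Add(-3, Mul(2, Pow(S, 2))))) = Add(6, Add(3, Mul(-2, Pow(S, 2)))) = Add(9, Mul(-2, Pow(S, 2))))
Function('Z')(A, c) = Add(Mul(-23, c), Mul(A, Pow(Add(A, c), Rational(1, 2)))) (Function('Z')(A, c) = Add(Mul(Pow(Add(A, c), Rational(1, 2)), A), Mul(Add(9, Mul(-2, Pow(4, 2))), c)) = Add(Mul(A, Pow(Add(A, c), Rational(1, 2))), Mul(Add(9, Mul(-2, 16)), c)) = Add(Mul(A, Pow(Add(A, c), Rational(1, 2))), Mul(Add(9, -32), c)) = Add(Mul(A, Pow(Add(A, c), Rational(1, 2))), Mul(-23, c)) = Add(Mul(-23, c), Mul(A, Pow(Add(A, c), Rational(1, 2)))))
Add(-6717, Mul(-1, Add(Function('Z')(-14, 26), Mul(-1, 22342)))) = Add(-6717, Mul(-1, Add(Add(Mul(-23, 26), Mul(-14, Pow(Add(-14, 26), Rational(1, 2)))), Mul(-1, 22342)))) = Add(-6717, Mul(-1, Add(Add(-598, Mul(-14, Pow(12, Rational(1, 2)))), -22342))) = Add(-6717, Mul(-1, Add(Add(-598, Mul(-14, Mul(2, Pow(3, Rational(1, 2))))), -22342))) = Add(-6717, Mul(-1, Add(Add(-598, Mul(-28, Pow(3, Rational(1, 2)))), -22342))) = Add(-6717, Mul(-1, Add(-22940, Mul(-28, Pow(3, Rational(1, 2)))))) = Add(-6717, Add(22940, Mul(28, Pow(3, Rational(1, 2))))) = Add(16223, Mul(28, Pow(3, Rational(1, 2))))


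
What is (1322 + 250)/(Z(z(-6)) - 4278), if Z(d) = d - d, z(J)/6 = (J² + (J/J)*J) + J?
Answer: -262/713 ≈ -0.36746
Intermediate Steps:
z(J) = 6*J² + 12*J (z(J) = 6*((J² + (J/J)*J) + J) = 6*((J² + 1*J) + J) = 6*((J² + J) + J) = 6*((J + J²) + J) = 6*(J² + 2*J) = 6*J² + 12*J)
Z(d) = 0
(1322 + 250)/(Z(z(-6)) - 4278) = (1322 + 250)/(0 - 4278) = 1572/(-4278) = 1572*(-1/4278) = -262/713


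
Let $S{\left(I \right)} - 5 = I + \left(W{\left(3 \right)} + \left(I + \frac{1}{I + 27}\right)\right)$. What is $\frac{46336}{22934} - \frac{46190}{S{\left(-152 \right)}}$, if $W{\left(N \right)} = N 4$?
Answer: $\frac{33519383209}{205695046} \approx 162.96$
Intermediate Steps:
$W{\left(N \right)} = 4 N$
$S{\left(I \right)} = 17 + \frac{1}{27 + I} + 2 I$ ($S{\left(I \right)} = 5 + \left(I + \left(4 \cdot 3 + \left(I + \frac{1}{I + 27}\right)\right)\right) = 5 + \left(I + \left(12 + \left(I + \frac{1}{27 + I}\right)\right)\right) = 5 + \left(I + \left(12 + I + \frac{1}{27 + I}\right)\right) = 5 + \left(12 + \frac{1}{27 + I} + 2 I\right) = 17 + \frac{1}{27 + I} + 2 I$)
$\frac{46336}{22934} - \frac{46190}{S{\left(-152 \right)}} = \frac{46336}{22934} - \frac{46190}{\frac{1}{27 - 152} \left(460 + 2 \left(-152\right)^{2} + 71 \left(-152\right)\right)} = 46336 \cdot \frac{1}{22934} - \frac{46190}{\frac{1}{-125} \left(460 + 2 \cdot 23104 - 10792\right)} = \frac{23168}{11467} - \frac{46190}{\left(- \frac{1}{125}\right) \left(460 + 46208 - 10792\right)} = \frac{23168}{11467} - \frac{46190}{\left(- \frac{1}{125}\right) 35876} = \frac{23168}{11467} - \frac{46190}{- \frac{35876}{125}} = \frac{23168}{11467} - - \frac{2886875}{17938} = \frac{23168}{11467} + \frac{2886875}{17938} = \frac{33519383209}{205695046}$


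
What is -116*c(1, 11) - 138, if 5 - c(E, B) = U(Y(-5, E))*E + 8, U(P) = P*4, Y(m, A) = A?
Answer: 674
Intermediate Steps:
U(P) = 4*P
c(E, B) = -3 - 4*E² (c(E, B) = 5 - ((4*E)*E + 8) = 5 - (4*E² + 8) = 5 - (8 + 4*E²) = 5 + (-8 - 4*E²) = -3 - 4*E²)
-116*c(1, 11) - 138 = -116*(-3 - 4*1²) - 138 = -116*(-3 - 4*1) - 138 = -116*(-3 - 4) - 138 = -116*(-7) - 138 = 812 - 138 = 674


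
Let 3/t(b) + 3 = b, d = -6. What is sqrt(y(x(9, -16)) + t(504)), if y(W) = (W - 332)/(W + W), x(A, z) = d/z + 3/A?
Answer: I*sqrt(7539151874)/5678 ≈ 15.292*I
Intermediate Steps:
t(b) = 3/(-3 + b)
x(A, z) = -6/z + 3/A
y(W) = (-332 + W)/(2*W) (y(W) = (-332 + W)/((2*W)) = (-332 + W)*(1/(2*W)) = (-332 + W)/(2*W))
sqrt(y(x(9, -16)) + t(504)) = sqrt((-332 + (-6/(-16) + 3/9))/(2*(-6/(-16) + 3/9)) + 3/(-3 + 504)) = sqrt((-332 + (-6*(-1/16) + 3*(1/9)))/(2*(-6*(-1/16) + 3*(1/9))) + 3/501) = sqrt((-332 + (3/8 + 1/3))/(2*(3/8 + 1/3)) + 3*(1/501)) = sqrt((-332 + 17/24)/(2*(17/24)) + 1/167) = sqrt((1/2)*(24/17)*(-7951/24) + 1/167) = sqrt(-7951/34 + 1/167) = sqrt(-1327783/5678) = I*sqrt(7539151874)/5678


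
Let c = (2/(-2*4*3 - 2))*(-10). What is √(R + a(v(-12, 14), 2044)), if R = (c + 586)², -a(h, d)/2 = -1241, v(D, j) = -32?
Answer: √58605842/13 ≈ 588.88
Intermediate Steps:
a(h, d) = 2482 (a(h, d) = -2*(-1241) = 2482)
c = 10/13 (c = (2/(-8*3 - 2))*(-10) = (2/(-24 - 2))*(-10) = (2/(-26))*(-10) = -1/26*2*(-10) = -1/13*(-10) = 10/13 ≈ 0.76923)
R = 58186384/169 (R = (10/13 + 586)² = (7628/13)² = 58186384/169 ≈ 3.4430e+5)
√(R + a(v(-12, 14), 2044)) = √(58186384/169 + 2482) = √(58605842/169) = √58605842/13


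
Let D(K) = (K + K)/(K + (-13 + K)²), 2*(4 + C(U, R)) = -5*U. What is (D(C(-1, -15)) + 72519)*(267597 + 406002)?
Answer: 40788678027447/835 ≈ 4.8849e+10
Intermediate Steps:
C(U, R) = -4 - 5*U/2 (C(U, R) = -4 + (-5*U)/2 = -4 - 5*U/2)
D(K) = 2*K/(K + (-13 + K)²) (D(K) = (2*K)/(K + (-13 + K)²) = 2*K/(K + (-13 + K)²))
(D(C(-1, -15)) + 72519)*(267597 + 406002) = (2*(-4 - 5/2*(-1))/((-4 - 5/2*(-1)) + (-13 + (-4 - 5/2*(-1)))²) + 72519)*(267597 + 406002) = (2*(-4 + 5/2)/((-4 + 5/2) + (-13 + (-4 + 5/2))²) + 72519)*673599 = (2*(-3/2)/(-3/2 + (-13 - 3/2)²) + 72519)*673599 = (2*(-3/2)/(-3/2 + (-29/2)²) + 72519)*673599 = (2*(-3/2)/(-3/2 + 841/4) + 72519)*673599 = (2*(-3/2)/(835/4) + 72519)*673599 = (2*(-3/2)*(4/835) + 72519)*673599 = (-12/835 + 72519)*673599 = (60553353/835)*673599 = 40788678027447/835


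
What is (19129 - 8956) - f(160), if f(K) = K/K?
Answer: 10172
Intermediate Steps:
f(K) = 1
(19129 - 8956) - f(160) = (19129 - 8956) - 1*1 = 10173 - 1 = 10172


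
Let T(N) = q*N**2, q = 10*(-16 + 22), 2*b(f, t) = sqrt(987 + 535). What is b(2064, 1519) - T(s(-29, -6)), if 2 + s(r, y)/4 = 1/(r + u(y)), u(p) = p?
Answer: -967872/245 + sqrt(1522)/2 ≈ -3931.0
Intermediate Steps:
b(f, t) = sqrt(1522)/2 (b(f, t) = sqrt(987 + 535)/2 = sqrt(1522)/2)
q = 60 (q = 10*6 = 60)
s(r, y) = -8 + 4/(r + y)
T(N) = 60*N**2
b(2064, 1519) - T(s(-29, -6)) = sqrt(1522)/2 - 60*(4*(1 - 2*(-29) - 2*(-6))/(-29 - 6))**2 = sqrt(1522)/2 - 60*(4*(1 + 58 + 12)/(-35))**2 = sqrt(1522)/2 - 60*(4*(-1/35)*71)**2 = sqrt(1522)/2 - 60*(-284/35)**2 = sqrt(1522)/2 - 60*80656/1225 = sqrt(1522)/2 - 1*967872/245 = sqrt(1522)/2 - 967872/245 = -967872/245 + sqrt(1522)/2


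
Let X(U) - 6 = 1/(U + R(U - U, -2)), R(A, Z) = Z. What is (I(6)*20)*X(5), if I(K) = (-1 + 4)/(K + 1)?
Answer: 380/7 ≈ 54.286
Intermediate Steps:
I(K) = 3/(1 + K)
X(U) = 6 + 1/(-2 + U) (X(U) = 6 + 1/(U - 2) = 6 + 1/(-2 + U))
(I(6)*20)*X(5) = ((3/(1 + 6))*20)*((-11 + 6*5)/(-2 + 5)) = ((3/7)*20)*((-11 + 30)/3) = ((3*(1/7))*20)*((1/3)*19) = ((3/7)*20)*(19/3) = (60/7)*(19/3) = 380/7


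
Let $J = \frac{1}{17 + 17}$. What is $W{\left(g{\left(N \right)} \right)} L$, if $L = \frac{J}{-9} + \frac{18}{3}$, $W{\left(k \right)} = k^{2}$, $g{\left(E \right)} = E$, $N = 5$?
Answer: $\frac{45875}{306} \approx 149.92$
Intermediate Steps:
$J = \frac{1}{34} \approx 0.029412$
$L = \frac{1835}{306}$ ($L = \frac{1}{34 \left(-9\right)} + \frac{18}{3} = \frac{1}{34} \left(- \frac{1}{9}\right) + 18 \cdot \frac{1}{3} = - \frac{1}{306} + 6 = \frac{1835}{306} \approx 5.9967$)
$W{\left(g{\left(N \right)} \right)} L = 5^{2} \cdot \frac{1835}{306} = 25 \cdot \frac{1835}{306} = \frac{45875}{306}$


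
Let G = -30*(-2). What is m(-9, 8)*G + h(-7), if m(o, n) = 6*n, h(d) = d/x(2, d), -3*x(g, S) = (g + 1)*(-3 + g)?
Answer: 2873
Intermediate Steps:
x(g, S) = -(1 + g)*(-3 + g)/3 (x(g, S) = -(g + 1)*(-3 + g)/3 = -(1 + g)*(-3 + g)/3)
h(d) = d (h(d) = d/(1 - 1/3*2**2 + (2/3)*2) = d/(1 - 1/3*4 + 4/3) = d/(1 - 4/3 + 4/3) = d/1 = d*1 = d)
G = 60
m(-9, 8)*G + h(-7) = (6*8)*60 - 7 = 48*60 - 7 = 2880 - 7 = 2873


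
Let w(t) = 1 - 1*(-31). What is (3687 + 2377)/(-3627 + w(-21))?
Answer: -6064/3595 ≈ -1.6868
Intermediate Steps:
w(t) = 32 (w(t) = 1 + 31 = 32)
(3687 + 2377)/(-3627 + w(-21)) = (3687 + 2377)/(-3627 + 32) = 6064/(-3595) = 6064*(-1/3595) = -6064/3595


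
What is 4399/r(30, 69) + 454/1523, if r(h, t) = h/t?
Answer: 154097111/15230 ≈ 10118.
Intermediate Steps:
4399/r(30, 69) + 454/1523 = 4399/((30/69)) + 454/1523 = 4399/((30*(1/69))) + 454*(1/1523) = 4399/(10/23) + 454/1523 = 4399*(23/10) + 454/1523 = 101177/10 + 454/1523 = 154097111/15230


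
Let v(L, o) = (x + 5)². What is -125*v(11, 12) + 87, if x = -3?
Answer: -413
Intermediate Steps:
v(L, o) = 4 (v(L, o) = (-3 + 5)² = 2² = 4)
-125*v(11, 12) + 87 = -125*4 + 87 = -500 + 87 = -413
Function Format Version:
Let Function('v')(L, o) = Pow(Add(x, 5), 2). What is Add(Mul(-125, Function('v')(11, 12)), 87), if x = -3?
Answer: -413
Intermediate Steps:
Function('v')(L, o) = 4 (Function('v')(L, o) = Pow(Add(-3, 5), 2) = Pow(2, 2) = 4)
Add(Mul(-125, Function('v')(11, 12)), 87) = Add(Mul(-125, 4), 87) = Add(-500, 87) = -413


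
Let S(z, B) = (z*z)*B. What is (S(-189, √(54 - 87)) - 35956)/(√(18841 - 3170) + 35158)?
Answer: -1264141048/1236069293 + 35956*√15671/1236069293 - 35721*I*√517143/1236069293 + 1255878918*I*√33/1236069293 ≈ -1.0191 + 5.8158*I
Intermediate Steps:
S(z, B) = B*z² (S(z, B) = z²*B = B*z²)
(S(-189, √(54 - 87)) - 35956)/(√(18841 - 3170) + 35158) = (√(54 - 87)*(-189)² - 35956)/(√(18841 - 3170) + 35158) = (√(-33)*35721 - 35956)/(√15671 + 35158) = ((I*√33)*35721 - 35956)/(35158 + √15671) = (35721*I*√33 - 35956)/(35158 + √15671) = (-35956 + 35721*I*√33)/(35158 + √15671)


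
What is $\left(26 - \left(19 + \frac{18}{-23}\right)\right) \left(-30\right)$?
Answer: $- \frac{5370}{23} \approx -233.48$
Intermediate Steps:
$\left(26 - \left(19 + \frac{18}{-23}\right)\right) \left(-30\right) = \left(26 - \frac{419}{23}\right) \left(-30\right) = \frac{179}{23} \left(-30\right) = - \frac{5370}{23}$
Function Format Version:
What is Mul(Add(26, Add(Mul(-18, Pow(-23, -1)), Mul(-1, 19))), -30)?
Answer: Rational(-5370, 23) ≈ -233.48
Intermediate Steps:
Mul(Add(26, Add(Mul(-18, Pow(-23, -1)), Mul(-1, 19))), -30) = Mul(Add(26, Add(Mul(-18, Rational(-1, 23)), -19)), -30) = Mul(Add(26, Add(Rational(18, 23), -19)), -30) = Mul(Add(26, Rational(-419, 23)), -30) = Mul(Rational(179, 23), -30) = Rational(-5370, 23)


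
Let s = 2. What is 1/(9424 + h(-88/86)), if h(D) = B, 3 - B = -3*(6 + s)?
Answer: 1/9451 ≈ 0.00010581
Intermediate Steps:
B = 27 (B = 3 - (-3)*(6 + 2) = 3 - (-3)*8 = 3 - 1*(-24) = 3 + 24 = 27)
h(D) = 27
1/(9424 + h(-88/86)) = 1/(9424 + 27) = 1/9451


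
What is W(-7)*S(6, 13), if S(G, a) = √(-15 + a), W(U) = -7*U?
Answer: 49*I*√2 ≈ 69.297*I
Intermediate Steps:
W(-7)*S(6, 13) = (-7*(-7))*√(-15 + 13) = 49*√(-2) = 49*(I*√2) = 49*I*√2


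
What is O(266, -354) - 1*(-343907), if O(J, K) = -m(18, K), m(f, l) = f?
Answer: 343889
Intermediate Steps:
O(J, K) = -18 (O(J, K) = -1*18 = -18)
O(266, -354) - 1*(-343907) = -18 - 1*(-343907) = -18 + 343907 = 343889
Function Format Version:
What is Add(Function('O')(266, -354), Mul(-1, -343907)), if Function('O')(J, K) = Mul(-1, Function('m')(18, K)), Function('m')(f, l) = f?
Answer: 343889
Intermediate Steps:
Function('O')(J, K) = -18 (Function('O')(J, K) = Mul(-1, 18) = -18)
Add(Function('O')(266, -354), Mul(-1, -343907)) = Add(-18, Mul(-1, -343907)) = Add(-18, 343907) = 343889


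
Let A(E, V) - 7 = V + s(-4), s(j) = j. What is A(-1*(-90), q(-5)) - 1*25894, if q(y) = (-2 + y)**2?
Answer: -25842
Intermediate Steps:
A(E, V) = 3 + V (A(E, V) = 7 + (V - 4) = 7 + (-4 + V) = 3 + V)
A(-1*(-90), q(-5)) - 1*25894 = (3 + (-2 - 5)**2) - 1*25894 = (3 + (-7)**2) - 25894 = (3 + 49) - 25894 = 52 - 25894 = -25842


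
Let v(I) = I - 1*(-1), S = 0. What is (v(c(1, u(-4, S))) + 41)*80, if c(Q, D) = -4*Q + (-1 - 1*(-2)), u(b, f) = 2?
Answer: 3120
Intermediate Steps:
c(Q, D) = 1 - 4*Q (c(Q, D) = -4*Q + (-1 + 2) = -4*Q + 1 = 1 - 4*Q)
v(I) = 1 + I (v(I) = I + 1 = 1 + I)
(v(c(1, u(-4, S))) + 41)*80 = ((1 + (1 - 4*1)) + 41)*80 = ((1 + (1 - 4)) + 41)*80 = ((1 - 3) + 41)*80 = (-2 + 41)*80 = 39*80 = 3120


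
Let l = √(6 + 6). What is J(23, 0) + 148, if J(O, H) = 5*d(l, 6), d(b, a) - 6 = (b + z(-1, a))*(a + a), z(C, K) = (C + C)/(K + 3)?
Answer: 494/3 + 120*√3 ≈ 372.51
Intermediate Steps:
l = 2*√3 (l = √12 = 2*√3 ≈ 3.4641)
z(C, K) = 2*C/(3 + K) (z(C, K) = (2*C)/(3 + K) = 2*C/(3 + K))
d(b, a) = 6 + 2*a*(b - 2/(3 + a)) (d(b, a) = 6 + (b + 2*(-1)/(3 + a))*(a + a) = 6 + (b - 2/(3 + a))*(2*a) = 6 + 2*a*(b - 2/(3 + a)))
J(O, H) = 50/3 + 120*√3 (J(O, H) = 5*(2*(-2*6 + (3 + 6)*(3 + 6*(2*√3)))/(3 + 6)) = 5*(2*(-12 + 9*(3 + 12*√3))/9) = 5*(2*(⅑)*(-12 + (27 + 108*√3))) = 5*(2*(⅑)*(15 + 108*√3)) = 5*(10/3 + 24*√3) = 50/3 + 120*√3)
J(23, 0) + 148 = (50/3 + 120*√3) + 148 = 494/3 + 120*√3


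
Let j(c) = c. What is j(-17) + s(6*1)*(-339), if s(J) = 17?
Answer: -5780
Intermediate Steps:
j(-17) + s(6*1)*(-339) = -17 + 17*(-339) = -17 - 5763 = -5780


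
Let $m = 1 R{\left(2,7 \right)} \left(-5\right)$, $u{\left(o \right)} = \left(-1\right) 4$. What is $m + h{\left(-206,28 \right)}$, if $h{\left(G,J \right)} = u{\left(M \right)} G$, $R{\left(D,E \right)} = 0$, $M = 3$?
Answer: $824$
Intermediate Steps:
$u{\left(o \right)} = -4$
$h{\left(G,J \right)} = - 4 G$
$m = 0$ ($m = 1 \cdot 0 \left(-5\right) = 0 \left(-5\right) = 0$)
$m + h{\left(-206,28 \right)} = 0 - -824 = 0 + 824 = 824$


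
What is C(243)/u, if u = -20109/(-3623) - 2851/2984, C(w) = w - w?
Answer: 0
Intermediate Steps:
C(w) = 0
u = 49676083/10811032 (u = -20109*(-1/3623) - 2851*1/2984 = 20109/3623 - 2851/2984 = 49676083/10811032 ≈ 4.5949)
C(243)/u = 0/(49676083/10811032) = 0*(10811032/49676083) = 0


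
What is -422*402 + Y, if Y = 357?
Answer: -169287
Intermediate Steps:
-422*402 + Y = -422*402 + 357 = -169644 + 357 = -169287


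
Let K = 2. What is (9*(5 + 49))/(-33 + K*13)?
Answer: -486/7 ≈ -69.429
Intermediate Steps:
(9*(5 + 49))/(-33 + K*13) = (9*(5 + 49))/(-33 + 2*13) = (9*54)/(-33 + 26) = 486/(-7) = 486*(-1/7) = -486/7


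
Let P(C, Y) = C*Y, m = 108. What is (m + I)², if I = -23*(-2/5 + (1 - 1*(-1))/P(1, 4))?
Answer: 1117249/100 ≈ 11172.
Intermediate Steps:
I = -23/10 (I = -23*(-2/5 + (1 - 1*(-1))/((1*4))) = -23*(-2*⅕ + (1 + 1)/4) = -23*(-⅖ + 2*(¼)) = -23*(-⅖ + ½) = -23*⅒ = -23/10 ≈ -2.3000)
(m + I)² = (108 - 23/10)² = (1057/10)² = 1117249/100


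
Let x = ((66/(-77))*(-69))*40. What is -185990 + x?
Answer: -1285370/7 ≈ -1.8362e+5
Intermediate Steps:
x = 16560/7 (x = ((66*(-1/77))*(-69))*40 = -6/7*(-69)*40 = (414/7)*40 = 16560/7 ≈ 2365.7)
-185990 + x = -185990 + 16560/7 = -1285370/7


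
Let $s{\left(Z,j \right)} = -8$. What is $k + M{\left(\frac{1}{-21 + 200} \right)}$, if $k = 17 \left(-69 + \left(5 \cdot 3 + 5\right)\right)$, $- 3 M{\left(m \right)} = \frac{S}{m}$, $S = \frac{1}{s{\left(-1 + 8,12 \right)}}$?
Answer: $- \frac{19813}{24} \approx -825.54$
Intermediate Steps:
$S = - \frac{1}{8}$ ($S = \frac{1}{-8} = - \frac{1}{8} \approx -0.125$)
$M{\left(m \right)} = \frac{1}{24 m}$ ($M{\left(m \right)} = - \frac{\left(- \frac{1}{8}\right) \frac{1}{m}}{3} = \frac{1}{24 m}$)
$k = -833$ ($k = 17 \left(-69 + \left(15 + 5\right)\right) = 17 \left(-69 + 20\right) = 17 \left(-49\right) = -833$)
$k + M{\left(\frac{1}{-21 + 200} \right)} = -833 + \frac{1}{24 \frac{1}{-21 + 200}} = -833 + \frac{1}{24 \cdot \frac{1}{179}} = -833 + \frac{\frac{1}{\frac{1}{179}}}{24} = -833 + \frac{1}{24} \cdot 179 = -833 + \frac{179}{24} = - \frac{19813}{24}$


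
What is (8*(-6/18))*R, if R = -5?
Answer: 40/3 ≈ 13.333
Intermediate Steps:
(8*(-6/18))*R = (8*(-6/18))*(-5) = (8*(-6*1/18))*(-5) = (8*(-⅓))*(-5) = -8/3*(-5) = 40/3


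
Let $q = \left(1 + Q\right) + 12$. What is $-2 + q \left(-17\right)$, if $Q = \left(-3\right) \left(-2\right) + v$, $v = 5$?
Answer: $-410$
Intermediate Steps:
$Q = 11$ ($Q = \left(-3\right) \left(-2\right) + 5 = 6 + 5 = 11$)
$q = 24$ ($q = \left(1 + 11\right) + 12 = 12 + 12 = 24$)
$-2 + q \left(-17\right) = -2 + 24 \left(-17\right) = -2 - 408 = -410$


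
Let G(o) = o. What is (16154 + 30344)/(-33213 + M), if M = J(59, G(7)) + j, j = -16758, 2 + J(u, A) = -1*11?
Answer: -23249/24992 ≈ -0.93026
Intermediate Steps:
J(u, A) = -13 (J(u, A) = -2 - 1*11 = -2 - 11 = -13)
M = -16771 (M = -13 - 16758 = -16771)
(16154 + 30344)/(-33213 + M) = (16154 + 30344)/(-33213 - 16771) = 46498/(-49984) = 46498*(-1/49984) = -23249/24992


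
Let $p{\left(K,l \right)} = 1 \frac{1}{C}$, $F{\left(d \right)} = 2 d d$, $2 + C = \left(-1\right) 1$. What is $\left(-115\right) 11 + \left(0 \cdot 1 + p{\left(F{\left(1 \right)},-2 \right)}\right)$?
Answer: $- \frac{3796}{3} \approx -1265.3$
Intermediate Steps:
$C = -3$ ($C = -2 - 1 = -3$)
$F{\left(d \right)} = 2 d^{2}$
$p{\left(K,l \right)} = - \frac{1}{3}$ ($p{\left(K,l \right)} = 1 \frac{1}{-3} = 1 \left(- \frac{1}{3}\right) = - \frac{1}{3}$)
$\left(-115\right) 11 + \left(0 \cdot 1 + p{\left(F{\left(1 \right)},-2 \right)}\right) = \left(-115\right) 11 + \left(0 \cdot 1 - \frac{1}{3}\right) = -1265 + \left(0 - \frac{1}{3}\right) = -1265 - \frac{1}{3} = - \frac{3796}{3}$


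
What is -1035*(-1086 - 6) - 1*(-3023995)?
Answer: 4154215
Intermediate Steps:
-1035*(-1086 - 6) - 1*(-3023995) = -1035*(-1092) + 3023995 = 1130220 + 3023995 = 4154215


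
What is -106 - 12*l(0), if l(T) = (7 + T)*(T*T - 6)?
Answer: 398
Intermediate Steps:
l(T) = (-6 + T**2)*(7 + T) (l(T) = (7 + T)*(T**2 - 6) = (7 + T)*(-6 + T**2) = (-6 + T**2)*(7 + T))
-106 - 12*l(0) = -106 - 12*(-42 + 0**3 - 6*0 + 7*0**2) = -106 - 12*(-42 + 0 + 0 + 7*0) = -106 - 12*(-42 + 0 + 0 + 0) = -106 - 12*(-42) = -106 + 504 = 398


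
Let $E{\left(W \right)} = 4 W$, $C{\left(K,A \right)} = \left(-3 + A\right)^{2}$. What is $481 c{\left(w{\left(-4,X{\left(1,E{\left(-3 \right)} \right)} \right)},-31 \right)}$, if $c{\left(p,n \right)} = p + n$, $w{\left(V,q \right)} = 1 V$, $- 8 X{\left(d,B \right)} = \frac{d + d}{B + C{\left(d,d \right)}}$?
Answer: $-16835$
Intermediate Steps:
$X{\left(d,B \right)} = - \frac{d}{4 \left(B + \left(-3 + d\right)^{2}\right)}$ ($X{\left(d,B \right)} = - \frac{\left(d + d\right) \frac{1}{B + \left(-3 + d\right)^{2}}}{8} = - \frac{2 d \frac{1}{B + \left(-3 + d\right)^{2}}}{8} = - \frac{d}{4 \left(B + \left(-3 + d\right)^{2}\right)}$)
$w{\left(V,q \right)} = V$
$c{\left(p,n \right)} = n + p$
$481 c{\left(w{\left(-4,X{\left(1,E{\left(-3 \right)} \right)} \right)},-31 \right)} = 481 \left(-31 - 4\right) = 481 \left(-35\right) = -16835$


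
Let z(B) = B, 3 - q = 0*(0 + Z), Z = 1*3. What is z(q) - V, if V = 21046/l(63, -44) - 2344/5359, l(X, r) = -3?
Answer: 112840777/16077 ≈ 7018.8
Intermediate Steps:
Z = 3
V = -112792546/16077 (V = 21046/(-3) - 2344/5359 = 21046*(-⅓) - 2344*1/5359 = -21046/3 - 2344/5359 = -112792546/16077 ≈ -7015.8)
q = 3 (q = 3 - 0*(0 + 3) = 3 - 0*3 = 3 - 1*0 = 3 + 0 = 3)
z(q) - V = 3 - 1*(-112792546/16077) = 3 + 112792546/16077 = 112840777/16077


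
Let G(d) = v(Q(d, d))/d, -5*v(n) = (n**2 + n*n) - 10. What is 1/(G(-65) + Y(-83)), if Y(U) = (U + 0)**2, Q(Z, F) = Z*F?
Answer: 65/7588033 ≈ 8.5661e-6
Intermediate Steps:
Q(Z, F) = F*Z
Y(U) = U**2
v(n) = 2 - 2*n**2/5 (v(n) = -((n**2 + n*n) - 10)/5 = -((n**2 + n**2) - 10)/5 = -(2*n**2 - 10)/5 = -(-10 + 2*n**2)/5 = 2 - 2*n**2/5)
G(d) = (2 - 2*d**4/5)/d
1/(G(-65) + Y(-83)) = 1/((2/5)*(5 - 1*(-65)**4)/(-65) + (-83)**2) = 1/((2/5)*(-1/65)*(5 - 1*17850625) + 6889) = 1/((2/5)*(-1/65)*(5 - 17850625) + 6889) = 1/((2/5)*(-1/65)*(-17850620) + 6889) = 1/(7140248/65 + 6889) = 1/(7588033/65) = 65/7588033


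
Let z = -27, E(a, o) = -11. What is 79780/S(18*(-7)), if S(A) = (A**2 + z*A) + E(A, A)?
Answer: 79780/19267 ≈ 4.1408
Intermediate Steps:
S(A) = -11 + A**2 - 27*A (S(A) = (A**2 - 27*A) - 11 = -11 + A**2 - 27*A)
79780/S(18*(-7)) = 79780/(-11 + (18*(-7))**2 - 486*(-7)) = 79780/(-11 + (-126)**2 - 27*(-126)) = 79780/(-11 + 15876 + 3402) = 79780/19267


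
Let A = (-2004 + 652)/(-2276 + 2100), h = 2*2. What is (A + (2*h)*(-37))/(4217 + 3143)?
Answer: -6343/161920 ≈ -0.039174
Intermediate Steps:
h = 4
A = 169/22 (A = -1352/(-176) = -1352*(-1/176) = 169/22 ≈ 7.6818)
(A + (2*h)*(-37))/(4217 + 3143) = (169/22 + (2*4)*(-37))/(4217 + 3143) = (169/22 + 8*(-37))/7360 = (169/22 - 296)*(1/7360) = -6343/22*1/7360 = -6343/161920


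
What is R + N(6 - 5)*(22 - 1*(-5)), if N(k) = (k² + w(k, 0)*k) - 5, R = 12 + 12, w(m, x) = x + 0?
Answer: -84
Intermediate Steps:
w(m, x) = x
R = 24
N(k) = -5 + k² (N(k) = (k² + 0*k) - 5 = (k² + 0) - 5 = k² - 5 = -5 + k²)
R + N(6 - 5)*(22 - 1*(-5)) = 24 + (-5 + (6 - 5)²)*(22 - 1*(-5)) = 24 + (-5 + 1²)*(22 + 5) = 24 + (-5 + 1)*27 = 24 - 4*27 = 24 - 108 = -84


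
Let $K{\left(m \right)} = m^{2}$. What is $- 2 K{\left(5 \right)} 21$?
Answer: $-1050$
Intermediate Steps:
$- 2 K{\left(5 \right)} 21 = - 2 \cdot 5^{2} \cdot 21 = \left(-2\right) 25 \cdot 21 = \left(-50\right) 21 = -1050$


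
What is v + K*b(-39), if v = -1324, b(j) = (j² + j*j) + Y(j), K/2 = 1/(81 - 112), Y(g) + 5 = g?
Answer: -47040/31 ≈ -1517.4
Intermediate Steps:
Y(g) = -5 + g
K = -2/31 (K = 2/(81 - 112) = 2/(-31) = 2*(-1/31) = -2/31 ≈ -0.064516)
b(j) = -5 + j + 2*j² (b(j) = (j² + j*j) + (-5 + j) = (j² + j²) + (-5 + j) = 2*j² + (-5 + j) = -5 + j + 2*j²)
v + K*b(-39) = -1324 - 2*(-5 - 39 + 2*(-39)²)/31 = -1324 - 2*(-5 - 39 + 2*1521)/31 = -1324 - 2*(-5 - 39 + 3042)/31 = -1324 - 2/31*2998 = -1324 - 5996/31 = -47040/31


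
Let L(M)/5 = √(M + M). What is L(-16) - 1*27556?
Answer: -27556 + 20*I*√2 ≈ -27556.0 + 28.284*I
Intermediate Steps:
L(M) = 5*√2*√M (L(M) = 5*√(M + M) = 5*√(2*M) = 5*(√2*√M) = 5*√2*√M)
L(-16) - 1*27556 = 5*√2*√(-16) - 1*27556 = 5*√2*(4*I) - 27556 = 20*I*√2 - 27556 = -27556 + 20*I*√2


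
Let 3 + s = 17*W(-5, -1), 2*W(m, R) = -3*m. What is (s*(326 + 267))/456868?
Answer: 147657/913736 ≈ 0.16160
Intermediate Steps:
W(m, R) = -3*m/2 (W(m, R) = (-3*m)/2 = -3*m/2)
s = 249/2 (s = -3 + 17*(-3/2*(-5)) = -3 + 17*(15/2) = -3 + 255/2 = 249/2 ≈ 124.50)
(s*(326 + 267))/456868 = (249*(326 + 267)/2)/456868 = ((249/2)*593)*(1/456868) = (147657/2)*(1/456868) = 147657/913736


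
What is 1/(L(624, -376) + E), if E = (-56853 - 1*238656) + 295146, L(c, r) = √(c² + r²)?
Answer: 363/398983 + 8*√8293/398983 ≈ 0.0027358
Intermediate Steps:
E = -363 (E = (-56853 - 238656) + 295146 = -295509 + 295146 = -363)
1/(L(624, -376) + E) = 1/(√(624² + (-376)²) - 363) = 1/(√(389376 + 141376) - 363) = 1/(√530752 - 363) = 1/(8*√8293 - 363) = 1/(-363 + 8*√8293)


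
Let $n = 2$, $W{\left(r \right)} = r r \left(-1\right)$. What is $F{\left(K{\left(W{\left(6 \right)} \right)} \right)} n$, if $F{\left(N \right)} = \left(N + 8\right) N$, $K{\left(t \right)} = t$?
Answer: $2016$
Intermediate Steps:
$W{\left(r \right)} = - r^{2}$ ($W{\left(r \right)} = r^{2} \left(-1\right) = - r^{2}$)
$F{\left(N \right)} = N \left(8 + N\right)$ ($F{\left(N \right)} = \left(8 + N\right) N = N \left(8 + N\right)$)
$F{\left(K{\left(W{\left(6 \right)} \right)} \right)} n = - 6^{2} \left(8 - 6^{2}\right) 2 = \left(-1\right) 36 \left(8 - 36\right) 2 = - 36 \left(8 - 36\right) 2 = \left(-36\right) \left(-28\right) 2 = 1008 \cdot 2 = 2016$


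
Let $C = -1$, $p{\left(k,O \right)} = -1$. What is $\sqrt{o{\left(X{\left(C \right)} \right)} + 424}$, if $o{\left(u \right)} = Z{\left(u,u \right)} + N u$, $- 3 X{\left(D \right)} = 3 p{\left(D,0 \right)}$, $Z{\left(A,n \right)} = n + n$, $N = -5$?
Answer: $\sqrt{421} \approx 20.518$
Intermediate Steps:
$Z{\left(A,n \right)} = 2 n$
$X{\left(D \right)} = 1$ ($X{\left(D \right)} = - \frac{3 \left(-1\right)}{3} = \left(- \frac{1}{3}\right) \left(-3\right) = 1$)
$o{\left(u \right)} = - 3 u$ ($o{\left(u \right)} = 2 u - 5 u = - 3 u$)
$\sqrt{o{\left(X{\left(C \right)} \right)} + 424} = \sqrt{\left(-3\right) 1 + 424} = \sqrt{-3 + 424} = \sqrt{421}$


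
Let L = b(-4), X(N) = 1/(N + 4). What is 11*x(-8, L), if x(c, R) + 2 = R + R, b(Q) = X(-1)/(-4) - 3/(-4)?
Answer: -22/3 ≈ -7.3333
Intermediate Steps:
X(N) = 1/(4 + N)
b(Q) = 2/3 (b(Q) = 1/((4 - 1)*(-4)) - 3/(-4) = -1/4/3 - 3*(-1/4) = (1/3)*(-1/4) + 3/4 = -1/12 + 3/4 = 2/3)
L = 2/3 ≈ 0.66667
x(c, R) = -2 + 2*R (x(c, R) = -2 + (R + R) = -2 + 2*R)
11*x(-8, L) = 11*(-2 + 2*(2/3)) = 11*(-2 + 4/3) = 11*(-2/3) = -22/3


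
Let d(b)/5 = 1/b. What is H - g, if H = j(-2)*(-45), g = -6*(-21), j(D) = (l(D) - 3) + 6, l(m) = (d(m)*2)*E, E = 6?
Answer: 1089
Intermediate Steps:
d(b) = 5/b
l(m) = 60/m (l(m) = ((5/m)*2)*6 = (10/m)*6 = 60/m)
j(D) = 3 + 60/D (j(D) = (60/D - 3) + 6 = (-3 + 60/D) + 6 = 3 + 60/D)
g = 126
H = 1215 (H = (3 + 60/(-2))*(-45) = (3 + 60*(-1/2))*(-45) = (3 - 30)*(-45) = -27*(-45) = 1215)
H - g = 1215 - 1*126 = 1215 - 126 = 1089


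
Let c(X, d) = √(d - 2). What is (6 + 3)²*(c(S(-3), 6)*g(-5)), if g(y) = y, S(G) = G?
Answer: -810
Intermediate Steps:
c(X, d) = √(-2 + d)
(6 + 3)²*(c(S(-3), 6)*g(-5)) = (6 + 3)²*(√(-2 + 6)*(-5)) = 9²*(√4*(-5)) = 81*(2*(-5)) = 81*(-10) = -810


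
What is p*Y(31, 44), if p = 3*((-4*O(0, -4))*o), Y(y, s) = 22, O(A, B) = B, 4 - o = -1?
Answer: 5280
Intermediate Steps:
o = 5 (o = 4 - 1*(-1) = 4 + 1 = 5)
p = 240 (p = 3*(-4*(-4)*5) = 3*(16*5) = 3*80 = 240)
p*Y(31, 44) = 240*22 = 5280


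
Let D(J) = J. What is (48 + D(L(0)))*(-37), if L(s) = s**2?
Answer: -1776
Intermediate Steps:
(48 + D(L(0)))*(-37) = (48 + 0**2)*(-37) = (48 + 0)*(-37) = 48*(-37) = -1776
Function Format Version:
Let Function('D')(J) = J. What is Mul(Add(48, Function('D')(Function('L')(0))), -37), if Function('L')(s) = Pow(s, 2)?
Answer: -1776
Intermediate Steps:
Mul(Add(48, Function('D')(Function('L')(0))), -37) = Mul(Add(48, Pow(0, 2)), -37) = Mul(Add(48, 0), -37) = Mul(48, -37) = -1776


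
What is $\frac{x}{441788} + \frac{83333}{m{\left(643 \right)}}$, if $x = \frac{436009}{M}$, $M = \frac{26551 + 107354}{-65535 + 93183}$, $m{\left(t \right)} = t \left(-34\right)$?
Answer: $- \frac{388853382890953}{107775327935390} \approx -3.608$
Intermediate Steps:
$m{\left(t \right)} = - 34 t$
$M = \frac{44635}{9216}$ ($M = \frac{133905}{27648} = 133905 \cdot \frac{1}{27648} = \frac{44635}{9216} \approx 4.8432$)
$x = \frac{4018258944}{44635}$ ($x = \frac{436009}{\frac{44635}{9216}} = 436009 \cdot \frac{9216}{44635} = \frac{4018258944}{44635} \approx 90025.0$)
$\frac{x}{441788} + \frac{83333}{m{\left(643 \right)}} = \frac{4018258944}{44635 \cdot 441788} + \frac{83333}{\left(-34\right) 643} = \frac{4018258944}{44635} \cdot \frac{1}{441788} + \frac{83333}{-21862} = \frac{1004564736}{4929801845} + 83333 \left(- \frac{1}{21862}\right) = \frac{1004564736}{4929801845} - \frac{83333}{21862} = - \frac{388853382890953}{107775327935390}$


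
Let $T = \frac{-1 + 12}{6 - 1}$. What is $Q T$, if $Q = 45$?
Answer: $99$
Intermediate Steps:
$T = \frac{11}{5} \approx 2.2$
$Q T = 45 \cdot \frac{11}{5} = 99$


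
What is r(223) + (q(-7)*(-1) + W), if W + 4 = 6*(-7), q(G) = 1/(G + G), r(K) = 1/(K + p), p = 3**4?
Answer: -97729/2128 ≈ -45.925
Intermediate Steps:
p = 81
r(K) = 1/(81 + K) (r(K) = 1/(K + 81) = 1/(81 + K))
q(G) = 1/(2*G)
W = -46 (W = -4 + 6*(-7) = -4 - 42 = -46)
r(223) + (q(-7)*(-1) + W) = 1/(81 + 223) + (((1/2)/(-7))*(-1) - 46) = 1/304 + (((1/2)*(-1/7))*(-1) - 46) = 1/304 + (-1/14*(-1) - 46) = 1/304 + (1/14 - 46) = 1/304 - 643/14 = -97729/2128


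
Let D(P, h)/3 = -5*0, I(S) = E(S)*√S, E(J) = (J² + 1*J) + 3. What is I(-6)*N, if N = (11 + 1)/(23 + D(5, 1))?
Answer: 396*I*√6/23 ≈ 42.174*I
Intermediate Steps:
E(J) = 3 + J + J² (E(J) = (J² + J) + 3 = (J + J²) + 3 = 3 + J + J²)
I(S) = √S*(3 + S + S²) (I(S) = (3 + S + S²)*√S = √S*(3 + S + S²))
D(P, h) = 0 (D(P, h) = 3*(-5*0) = 3*0 = 0)
N = 12/23 (N = (11 + 1)/(23 + 0) = 12/23 ≈ 0.52174)
I(-6)*N = (√(-6)*(3 - 6 + (-6)²))*(12/23) = ((I*√6)*(3 - 6 + 36))*(12/23) = ((I*√6)*33)*(12/23) = (33*I*√6)*(12/23) = 396*I*√6/23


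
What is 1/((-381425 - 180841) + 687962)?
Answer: 1/125696 ≈ 7.9557e-6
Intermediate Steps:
1/((-381425 - 180841) + 687962) = 1/(-562266 + 687962) = 1/125696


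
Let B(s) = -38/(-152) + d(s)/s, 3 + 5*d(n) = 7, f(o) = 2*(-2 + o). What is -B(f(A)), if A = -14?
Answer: -9/40 ≈ -0.22500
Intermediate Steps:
f(o) = -4 + 2*o
d(n) = ⅘ (d(n) = -⅗ + (⅕)*7 = -⅗ + 7/5 = ⅘)
B(s) = ¼ + 4/(5*s) (B(s) = -38/(-152) + 4/(5*s) = -38*(-1/152) + 4/(5*s) = ¼ + 4/(5*s))
-B(f(A)) = -(16 + 5*(-4 + 2*(-14)))/(20*(-4 + 2*(-14))) = -(16 + 5*(-4 - 28))/(20*(-4 - 28)) = -(16 + 5*(-32))/(20*(-32)) = -(-1)*(16 - 160)/(20*32) = -(-1)*(-144)/(20*32) = -1*9/40 = -9/40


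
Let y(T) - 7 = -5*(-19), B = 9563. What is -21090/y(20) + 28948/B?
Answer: -33121829/162571 ≈ -203.74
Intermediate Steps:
y(T) = 102 (y(T) = 7 - 5*(-19) = 7 + 95 = 102)
-21090/y(20) + 28948/B = -21090/102 + 28948/9563 = -21090*1/102 + 28948*(1/9563) = -3515/17 + 28948/9563 = -33121829/162571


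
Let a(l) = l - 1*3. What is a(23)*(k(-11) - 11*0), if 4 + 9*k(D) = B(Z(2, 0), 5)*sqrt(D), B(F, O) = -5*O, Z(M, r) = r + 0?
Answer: -80/9 - 500*I*sqrt(11)/9 ≈ -8.8889 - 184.26*I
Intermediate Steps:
a(l) = -3 + l (a(l) = l - 3 = -3 + l)
Z(M, r) = r
k(D) = -4/9 - 25*sqrt(D)/9 (k(D) = -4/9 + ((-5*5)*sqrt(D))/9 = -4/9 + (-25*sqrt(D))/9 = -4/9 - 25*sqrt(D)/9)
a(23)*(k(-11) - 11*0) = (-3 + 23)*((-4/9 - 25*I*sqrt(11)/9) - 11*0) = 20*((-4/9 - 25*I*sqrt(11)/9) + 0) = 20*(-4/9 - 25*I*sqrt(11)/9) = -80/9 - 500*I*sqrt(11)/9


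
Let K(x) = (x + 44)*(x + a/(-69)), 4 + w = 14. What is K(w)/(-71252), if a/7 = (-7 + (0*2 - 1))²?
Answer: -1089/409699 ≈ -0.0026581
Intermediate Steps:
w = 10 (w = -4 + 14 = 10)
a = 448 (a = 7*(-7 + (0*2 - 1))² = 7*(-7 + (0 - 1))² = 7*(-7 - 1)² = 7*(-8)² = 7*64 = 448)
K(x) = (44 + x)*(-448/69 + x) (K(x) = (x + 44)*(x + 448/(-69)) = (44 + x)*(x + 448*(-1/69)) = (44 + x)*(x - 448/69) = (44 + x)*(-448/69 + x))
K(w)/(-71252) = (-19712/69 + 10² + (2588/69)*10)/(-71252) = (-19712/69 + 100 + 25880/69)*(-1/71252) = (4356/23)*(-1/71252) = -1089/409699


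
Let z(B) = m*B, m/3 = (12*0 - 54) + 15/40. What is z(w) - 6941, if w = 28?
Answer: -22891/2 ≈ -11446.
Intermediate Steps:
m = -1287/8 (m = 3*((12*0 - 54) + 15/40) = 3*((0 - 54) + 15*(1/40)) = 3*(-54 + 3/8) = 3*(-429/8) = -1287/8 ≈ -160.88)
z(B) = -1287*B/8
z(w) - 6941 = -1287/8*28 - 6941 = -9009/2 - 6941 = -22891/2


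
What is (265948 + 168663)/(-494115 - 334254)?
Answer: -434611/828369 ≈ -0.52466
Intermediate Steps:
(265948 + 168663)/(-494115 - 334254) = 434611/(-828369) = 434611*(-1/828369) = -434611/828369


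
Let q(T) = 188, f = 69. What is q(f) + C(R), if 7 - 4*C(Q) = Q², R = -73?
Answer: -2285/2 ≈ -1142.5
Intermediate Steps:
C(Q) = 7/4 - Q²/4
q(f) + C(R) = 188 + (7/4 - ¼*(-73)²) = 188 + (7/4 - ¼*5329) = 188 + (7/4 - 5329/4) = 188 - 2661/2 = -2285/2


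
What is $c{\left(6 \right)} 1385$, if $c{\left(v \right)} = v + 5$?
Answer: $15235$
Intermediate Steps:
$c{\left(v \right)} = 5 + v$
$c{\left(6 \right)} 1385 = \left(5 + 6\right) 1385 = 11 \cdot 1385 = 15235$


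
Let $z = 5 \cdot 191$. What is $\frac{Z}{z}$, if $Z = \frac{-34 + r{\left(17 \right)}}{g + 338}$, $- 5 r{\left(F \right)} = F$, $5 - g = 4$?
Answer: $- \frac{187}{1618725} \approx -0.00011552$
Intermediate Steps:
$g = 1$ ($g = 5 - 4 = 1$)
$r{\left(F \right)} = - \frac{F}{5}$
$z = 955$
$Z = - \frac{187}{1695}$ ($Z = \frac{-34 - \frac{17}{5}}{1 + 338} = \frac{-34 - \frac{17}{5}}{339} = \left(- \frac{187}{5}\right) \frac{1}{339} = - \frac{187}{1695} \approx -0.11032$)
$\frac{Z}{z} = - \frac{187}{1695 \cdot 955} = \left(- \frac{187}{1695}\right) \frac{1}{955} = - \frac{187}{1618725}$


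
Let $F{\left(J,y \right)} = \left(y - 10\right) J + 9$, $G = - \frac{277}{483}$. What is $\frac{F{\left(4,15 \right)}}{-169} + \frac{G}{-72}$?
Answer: $- \frac{961691}{5877144} \approx -0.16363$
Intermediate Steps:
$G = - \frac{277}{483}$ ($G = \left(-277\right) \frac{1}{483} = - \frac{277}{483} \approx -0.5735$)
$F{\left(J,y \right)} = 9 + J \left(-10 + y\right)$ ($F{\left(J,y \right)} = \left(-10 + y\right) J + 9 = J \left(-10 + y\right) + 9 = 9 + J \left(-10 + y\right)$)
$\frac{F{\left(4,15 \right)}}{-169} + \frac{G}{-72} = \frac{9 - 40 + 4 \cdot 15}{-169} - \frac{277}{483 \left(-72\right)} = \left(9 - 40 + 60\right) \left(- \frac{1}{169}\right) - - \frac{277}{34776} = 29 \left(- \frac{1}{169}\right) + \frac{277}{34776} = - \frac{29}{169} + \frac{277}{34776} = - \frac{961691}{5877144}$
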